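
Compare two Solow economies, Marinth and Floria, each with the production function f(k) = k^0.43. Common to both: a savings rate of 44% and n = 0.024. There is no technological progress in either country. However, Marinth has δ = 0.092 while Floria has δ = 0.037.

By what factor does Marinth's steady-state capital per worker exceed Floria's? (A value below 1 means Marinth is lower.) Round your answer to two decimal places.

ratio ≈ 0.32

Steady-state k* = [s/(n + δ)]^(1/(1−α)), so the ratio is [ (s_M/(n + δ)_M) / (s_F/(n + δ)_F) ]^1.7544.
s_M/(n + δ)_M = 0.44/0.116 = 3.7931; s_F/(n + δ)_F = 0.44/0.061 = 7.2131.
Ratio = (3.7931/7.2131)^1.7544 = 0.5259^1.7544 ≈ 0.3239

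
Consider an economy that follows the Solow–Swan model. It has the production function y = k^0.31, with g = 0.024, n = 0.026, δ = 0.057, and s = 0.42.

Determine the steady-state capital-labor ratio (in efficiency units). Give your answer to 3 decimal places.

At the steady state, Δk = 0, so s·k^α = (n + g + δ)·k.
Rearranging, k^(1−α) = s / (n + g + δ).
k^0.69 = 0.42 / (0.026 + 0.024 + 0.057) = 0.42 / 0.107 = 3.9252
k* = 3.9252^(1/0.69) ≈ 7.2555

k* = 7.256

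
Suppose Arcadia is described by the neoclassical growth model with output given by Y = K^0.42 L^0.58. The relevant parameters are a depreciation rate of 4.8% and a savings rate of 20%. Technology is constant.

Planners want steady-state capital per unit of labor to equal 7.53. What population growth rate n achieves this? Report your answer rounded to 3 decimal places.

Steady state requires s·f(k) = (n + δ)·k, i.e. s·k^α = (n + δ)·k.
So s / (n + δ) = (k*)^(1−α) = 7.53^0.58 = 3.2251.
Therefore n + δ = s / 3.2251 = 0.20 / 3.2251 = 0.0620, so n = 0.0620 − 0.048 = 0.0140.

n ≈ 0.014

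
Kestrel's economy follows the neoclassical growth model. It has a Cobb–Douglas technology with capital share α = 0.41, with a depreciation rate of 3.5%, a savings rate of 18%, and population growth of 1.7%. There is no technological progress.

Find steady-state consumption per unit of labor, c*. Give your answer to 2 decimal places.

c* ≈ 1.94

In steady state, investment equals break-even investment: s·k^α = (n + δ)·k.
Rearranging, k^(1−α) = s / (n + δ).
k^0.59 = 0.18 / (0.017 + 0.035) = 0.18 / 0.052 = 3.4615
k* = 3.4615^(1/0.59) ≈ 8.2037
y* = (k*)^α = 8.2037^0.41 ≈ 2.3700
c* = (1 − s)·y* = (1 − 0.18) × 2.3700 ≈ 1.9434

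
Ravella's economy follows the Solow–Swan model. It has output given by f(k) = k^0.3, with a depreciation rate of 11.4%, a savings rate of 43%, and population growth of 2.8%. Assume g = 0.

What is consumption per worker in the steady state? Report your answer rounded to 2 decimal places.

In steady state, investment equals break-even investment: s·k^α = (n + δ)·k.
Dividing both sides by k: k^(1−α) = s / (n + δ).
k^0.7 = 0.43 / (0.028 + 0.114) = 0.43 / 0.142 = 3.0282
k* = 3.0282^(1/0.7) ≈ 4.8686
y* = (k*)^α = 4.8686^0.3 ≈ 1.6078
c* = (1 − s)·y* = (1 − 0.43) × 1.6078 ≈ 0.9164

c* ≈ 0.92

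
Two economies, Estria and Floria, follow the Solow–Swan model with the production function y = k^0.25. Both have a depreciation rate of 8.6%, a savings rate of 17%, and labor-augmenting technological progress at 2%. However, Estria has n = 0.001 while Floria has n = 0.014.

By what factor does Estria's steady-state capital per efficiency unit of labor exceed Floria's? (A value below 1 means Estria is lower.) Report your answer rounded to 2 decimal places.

Steady-state k* = [s/(n + g + δ)]^(1/(1−α)), so the ratio is [ (s_E/(n + g + δ)_E) / (s_F/(n + g + δ)_F) ]^1.3333.
s_E/(n + g + δ)_E = 0.17/0.107 = 1.5888; s_F/(n + g + δ)_F = 0.17/0.120 = 1.4167.
Ratio = (1.5888/1.4167)^1.3333 = 1.1215^1.3333 ≈ 1.1652

k*_E / k*_F ≈ 1.17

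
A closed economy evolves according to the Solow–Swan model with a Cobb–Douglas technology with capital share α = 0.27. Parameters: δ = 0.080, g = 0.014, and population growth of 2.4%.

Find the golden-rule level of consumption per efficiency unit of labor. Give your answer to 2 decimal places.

c_gold ≈ 0.99

At the golden rule, f'(k) = n + g + δ, so α·k^(α−1) = n + g + δ and k_gold = (α/(n + g + δ))^(1/(1−α)).
k_gold = (0.27/0.118)^(1/0.73) = 2.2881^1.3699 ≈ 3.1077
c_gold = f(k_gold) − (n + g + δ)·k_gold = 1.3582 − 0.118×3.1077 ≈ 0.9915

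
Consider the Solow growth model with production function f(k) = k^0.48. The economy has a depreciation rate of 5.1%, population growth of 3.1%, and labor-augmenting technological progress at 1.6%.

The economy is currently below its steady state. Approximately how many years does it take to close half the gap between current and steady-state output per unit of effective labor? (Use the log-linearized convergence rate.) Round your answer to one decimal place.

t_½ ≈ 13.6 years

Near the steady state the convergence rate is λ = (1 − α)(n + g + δ).
λ = (1 − 0.48) × 0.098 = 0.52 × 0.098 = 0.05096
Half-life = ln 2 / λ = 0.6931 / 0.05096 ≈ 13.60 years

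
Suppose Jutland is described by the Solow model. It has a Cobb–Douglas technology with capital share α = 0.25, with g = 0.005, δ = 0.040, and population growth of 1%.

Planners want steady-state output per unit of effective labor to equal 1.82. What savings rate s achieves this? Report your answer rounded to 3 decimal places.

In steady state, investment equals break-even investment: s·k^α = (n + g + δ)·k.
Since y* = [s/(n + g + δ)]^(α/(1−α)), we have s/(n + g + δ) = (y*)^((1−α)/α) = 1.82^3 = 6.0286.
Therefore s = 6.0286 × (n + g + δ) = 6.0286 × 0.055 = 0.3316.

s ≈ 0.332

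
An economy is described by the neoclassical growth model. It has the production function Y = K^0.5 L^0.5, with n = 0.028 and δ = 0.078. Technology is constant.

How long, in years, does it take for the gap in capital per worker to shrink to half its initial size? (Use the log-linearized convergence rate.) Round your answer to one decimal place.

Near the steady state the convergence rate is λ = (1 − α)(n + δ).
λ = (1 − 0.5) × 0.106 = 0.5 × 0.106 = 0.0530
Half-life = ln 2 / λ = 0.6931 / 0.0530 ≈ 13.08 years

half-life ≈ 13.1 years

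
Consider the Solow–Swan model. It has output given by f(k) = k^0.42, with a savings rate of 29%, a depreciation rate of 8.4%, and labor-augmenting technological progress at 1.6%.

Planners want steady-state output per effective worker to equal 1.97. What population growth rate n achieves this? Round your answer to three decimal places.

n ≈ 0.014

At the steady state, Δk = 0, so s·k^α = (n + g + δ)·k.
Since y* = [s/(n + g + δ)]^(α/(1−α)), we have s/(n + g + δ) = (y*)^((1−α)/α) = 1.97^1.381 = 2.5507.
Therefore n + g + δ = s / 2.5507 = 0.29 / 2.5507 = 0.1137, so n = 0.1137 − 0.100 = 0.0137.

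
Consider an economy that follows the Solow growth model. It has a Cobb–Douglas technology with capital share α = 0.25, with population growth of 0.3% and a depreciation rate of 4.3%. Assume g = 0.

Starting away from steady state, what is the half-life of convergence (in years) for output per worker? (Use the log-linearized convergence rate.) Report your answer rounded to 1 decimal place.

half-life ≈ 20.1 years

Near the steady state the convergence rate is λ = (1 − α)(n + δ).
λ = (1 − 0.25) × 0.046 = 0.75 × 0.046 = 0.0345
Half-life = ln 2 / λ = 0.6931 / 0.0345 ≈ 20.09 years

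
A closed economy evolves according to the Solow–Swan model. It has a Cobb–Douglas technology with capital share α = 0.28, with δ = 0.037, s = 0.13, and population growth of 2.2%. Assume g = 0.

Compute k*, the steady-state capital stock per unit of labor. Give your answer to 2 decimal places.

k* ≈ 3.00

Steady state requires s·f(k) = (n + δ)·k, i.e. s·k^α = (n + δ)·k.
Dividing both sides by k: k^(1−α) = s / (n + δ).
k^0.72 = 0.13 / (0.022 + 0.037) = 0.13 / 0.059 = 2.2034
k* = 2.2034^(1/0.72) ≈ 2.9958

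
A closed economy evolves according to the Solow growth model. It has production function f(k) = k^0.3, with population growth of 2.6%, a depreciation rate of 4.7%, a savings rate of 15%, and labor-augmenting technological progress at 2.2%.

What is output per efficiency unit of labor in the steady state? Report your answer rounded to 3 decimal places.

y* ≈ 1.216

At the steady state, Δk = 0, so s·k^α = (n + g + δ)·k.
Rearranging, k^(1−α) = s / (n + g + δ).
k^0.7 = 0.15 / (0.026 + 0.022 + 0.047) = 0.15 / 0.095 = 1.5789
k* = 1.5789^(1/0.7) ≈ 1.9203
y* = (k*)^α = 1.9203^0.3 ≈ 1.2162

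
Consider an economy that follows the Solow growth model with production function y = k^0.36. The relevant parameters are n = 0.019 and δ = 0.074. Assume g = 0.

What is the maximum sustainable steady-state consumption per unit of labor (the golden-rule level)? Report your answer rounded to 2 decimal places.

At the golden rule, f'(k) = n + δ, so α·k^(α−1) = n + δ and k_gold = (α/(n + δ))^(1/(1−α)).
k_gold = (0.36/0.093)^(1/0.64) = 3.8710^1.5625 ≈ 8.2885
c_gold = f(k_gold) − (n + δ)·k_gold = 2.1412 − 0.093×8.2885 ≈ 1.3704

c_gold ≈ 1.37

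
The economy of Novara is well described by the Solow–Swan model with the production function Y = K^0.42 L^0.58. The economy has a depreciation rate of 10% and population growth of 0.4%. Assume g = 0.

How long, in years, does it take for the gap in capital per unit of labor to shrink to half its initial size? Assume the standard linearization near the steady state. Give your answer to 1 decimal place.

Near the steady state the convergence rate is λ = (1 − α)(n + δ).
λ = (1 − 0.42) × 0.104 = 0.58 × 0.104 = 0.06032
Half-life = ln 2 / λ = 0.6931 / 0.06032 ≈ 11.49 years

half-life ≈ 11.5 years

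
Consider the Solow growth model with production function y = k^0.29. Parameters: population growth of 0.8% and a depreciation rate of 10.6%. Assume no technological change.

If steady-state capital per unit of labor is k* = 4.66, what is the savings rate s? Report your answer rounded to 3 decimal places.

At the steady state, Δk = 0, so s·k^α = (n + δ)·k.
So s / (n + δ) = (k*)^(1−α) = 4.66^0.71 = 2.9823.
Therefore s = 2.9823 × (n + δ) = 2.9823 × 0.114 = 0.3400.

s ≈ 0.340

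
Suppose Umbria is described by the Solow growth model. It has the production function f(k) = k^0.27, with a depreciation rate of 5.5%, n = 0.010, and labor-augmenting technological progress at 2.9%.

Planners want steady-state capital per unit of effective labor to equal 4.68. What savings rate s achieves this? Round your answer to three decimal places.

In steady state, investment equals break-even investment: s·k^α = (n + g + δ)·k.
So s / (n + g + δ) = (k*)^(1−α) = 4.68^0.73 = 3.0852.
Therefore s = 3.0852 × (n + g + δ) = 3.0852 × 0.094 = 0.2900.

s ≈ 0.290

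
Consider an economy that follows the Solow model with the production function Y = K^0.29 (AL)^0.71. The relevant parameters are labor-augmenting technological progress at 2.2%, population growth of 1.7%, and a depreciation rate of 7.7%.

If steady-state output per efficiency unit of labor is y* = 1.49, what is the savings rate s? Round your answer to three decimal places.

At the steady state, Δk = 0, so s·k^α = (n + g + δ)·k.
Since y* = [s/(n + g + δ)]^(α/(1−α)), we have s/(n + g + δ) = (y*)^((1−α)/α) = 1.49^2.4483 = 2.6547.
Therefore s = 2.6547 × (n + g + δ) = 2.6547 × 0.116 = 0.3079.

s ≈ 0.308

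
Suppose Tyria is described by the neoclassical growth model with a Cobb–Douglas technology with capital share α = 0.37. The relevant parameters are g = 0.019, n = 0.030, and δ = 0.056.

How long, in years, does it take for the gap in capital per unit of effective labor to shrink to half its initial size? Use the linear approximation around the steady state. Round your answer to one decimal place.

half-life ≈ 10.5 years

Near the steady state the convergence rate is λ = (1 − α)(n + g + δ).
λ = (1 − 0.37) × 0.105 = 0.63 × 0.105 = 0.06615
Half-life = ln 2 / λ = 0.6931 / 0.06615 ≈ 10.48 years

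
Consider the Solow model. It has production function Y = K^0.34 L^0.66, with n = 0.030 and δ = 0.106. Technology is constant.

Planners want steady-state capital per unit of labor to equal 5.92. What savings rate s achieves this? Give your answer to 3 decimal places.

At the steady state, Δk = 0, so s·k^α = (n + δ)·k.
So s / (n + δ) = (k*)^(1−α) = 5.92^0.66 = 3.2339.
Therefore s = 3.2339 × (n + δ) = 3.2339 × 0.136 = 0.4398.

s ≈ 0.440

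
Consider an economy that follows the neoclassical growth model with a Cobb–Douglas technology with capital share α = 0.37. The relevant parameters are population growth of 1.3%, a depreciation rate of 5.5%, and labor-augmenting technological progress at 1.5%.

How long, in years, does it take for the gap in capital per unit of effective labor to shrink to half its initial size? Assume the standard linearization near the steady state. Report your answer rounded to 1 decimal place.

Near the steady state the convergence rate is λ = (1 − α)(n + g + δ).
λ = (1 − 0.37) × 0.083 = 0.63 × 0.083 = 0.05229
Half-life = ln 2 / λ = 0.6931 / 0.05229 ≈ 13.25 years

t_½ ≈ 13.3 years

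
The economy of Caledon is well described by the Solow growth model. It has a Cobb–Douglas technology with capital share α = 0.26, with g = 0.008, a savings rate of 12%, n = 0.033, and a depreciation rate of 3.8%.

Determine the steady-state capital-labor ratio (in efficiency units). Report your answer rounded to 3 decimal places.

Steady state requires s·f(k) = (n + g + δ)·k, i.e. s·k^α = (n + g + δ)·k.
Dividing both sides by k: k^(1−α) = s / (n + g + δ).
k^0.74 = 0.12 / (0.033 + 0.008 + 0.038) = 0.12 / 0.079 = 1.5190
k* = 1.5190^(1/0.74) ≈ 1.7593

k* = 1.759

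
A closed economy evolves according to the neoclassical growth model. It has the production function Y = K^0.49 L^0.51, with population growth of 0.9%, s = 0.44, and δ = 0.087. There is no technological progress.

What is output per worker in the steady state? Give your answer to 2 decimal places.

In steady state, investment equals break-even investment: s·k^α = (n + δ)·k.
Rearranging, k^(1−α) = s / (n + δ).
k^0.51 = 0.44 / (0.009 + 0.087) = 0.44 / 0.096 = 4.5833
k* = 4.5833^(1/0.51) ≈ 19.7892
y* = (k*)^α = 19.7892^0.49 ≈ 4.3177

y* = 4.32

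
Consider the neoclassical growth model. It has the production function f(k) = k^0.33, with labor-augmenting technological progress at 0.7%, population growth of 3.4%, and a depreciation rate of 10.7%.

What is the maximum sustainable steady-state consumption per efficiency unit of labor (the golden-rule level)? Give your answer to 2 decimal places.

At the golden rule, f'(k) = n + g + δ, so α·k^(α−1) = n + g + δ and k_gold = (α/(n + g + δ))^(1/(1−α)).
k_gold = (0.33/0.148)^(1/0.67) = 2.2297^1.4925 ≈ 3.3095
c_gold = f(k_gold) − (n + g + δ)·k_gold = 1.4843 − 0.148×3.3095 ≈ 0.9945

c_gold ≈ 0.99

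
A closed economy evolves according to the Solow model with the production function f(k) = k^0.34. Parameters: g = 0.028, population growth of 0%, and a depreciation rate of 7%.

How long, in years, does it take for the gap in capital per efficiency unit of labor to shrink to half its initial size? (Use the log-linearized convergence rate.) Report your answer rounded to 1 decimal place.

t_½ ≈ 10.7 years

Near the steady state the convergence rate is λ = (1 − α)(n + g + δ).
λ = (1 − 0.34) × 0.098 = 0.66 × 0.098 = 0.06468
Half-life = ln 2 / λ = 0.6931 / 0.06468 ≈ 10.72 years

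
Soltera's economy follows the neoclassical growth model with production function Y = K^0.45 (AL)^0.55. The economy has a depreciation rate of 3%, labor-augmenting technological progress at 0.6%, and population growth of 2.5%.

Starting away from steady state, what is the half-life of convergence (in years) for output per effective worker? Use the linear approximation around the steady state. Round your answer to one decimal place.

t_½ ≈ 20.7 years

Near the steady state the convergence rate is λ = (1 − α)(n + g + δ).
λ = (1 − 0.45) × 0.061 = 0.55 × 0.061 = 0.03355
Half-life = ln 2 / λ = 0.6931 / 0.03355 ≈ 20.66 years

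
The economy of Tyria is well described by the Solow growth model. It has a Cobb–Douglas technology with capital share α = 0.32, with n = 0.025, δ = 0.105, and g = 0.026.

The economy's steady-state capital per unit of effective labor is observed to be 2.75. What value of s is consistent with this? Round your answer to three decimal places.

s ≈ 0.310

At the steady state, Δk = 0, so s·k^α = (n + g + δ)·k.
So s / (n + g + δ) = (k*)^(1−α) = 2.75^0.68 = 1.9895.
Therefore s = 1.9895 × (n + g + δ) = 1.9895 × 0.156 = 0.3104.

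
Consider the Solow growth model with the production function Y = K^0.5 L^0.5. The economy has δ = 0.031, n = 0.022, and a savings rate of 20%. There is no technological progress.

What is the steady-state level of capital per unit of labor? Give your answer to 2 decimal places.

k* ≈ 14.24

Steady state requires s·f(k) = (n + δ)·k, i.e. s·k^α = (n + δ)·k.
Dividing both sides by k: k^(1−α) = s / (n + δ).
k^0.5 = 0.20 / (0.022 + 0.031) = 0.20 / 0.053 = 3.7736
k* = 3.7736^(1/0.5) ≈ 14.2401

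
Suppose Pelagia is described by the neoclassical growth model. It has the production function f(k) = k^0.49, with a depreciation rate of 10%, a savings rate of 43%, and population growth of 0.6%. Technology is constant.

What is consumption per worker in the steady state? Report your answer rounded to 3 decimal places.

Steady state requires s·f(k) = (n + δ)·k, i.e. s·k^α = (n + δ)·k.
Rearranging, k^(1−α) = s / (n + δ).
k^0.51 = 0.43 / (0.006 + 0.100) = 0.43 / 0.106 = 4.0566
k* = 4.0566^(1/0.51) ≈ 15.5767
y* = (k*)^α = 15.5767^0.49 ≈ 3.8398
c* = (1 − s)·y* = (1 − 0.43) × 3.8398 ≈ 2.1887

c* = 2.189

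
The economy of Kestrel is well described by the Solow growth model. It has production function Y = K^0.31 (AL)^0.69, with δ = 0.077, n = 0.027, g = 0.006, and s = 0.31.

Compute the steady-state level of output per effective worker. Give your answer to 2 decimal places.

y* ≈ 1.59

Steady state requires s·f(k) = (n + g + δ)·k, i.e. s·k^α = (n + g + δ)·k.
Rearranging, k^(1−α) = s / (n + g + δ).
k^0.69 = 0.31 / (0.027 + 0.006 + 0.077) = 0.31 / 0.110 = 2.8182
k* = 2.8182^(1/0.69) ≈ 4.4888
y* = (k*)^α = 4.4888^0.31 ≈ 1.5928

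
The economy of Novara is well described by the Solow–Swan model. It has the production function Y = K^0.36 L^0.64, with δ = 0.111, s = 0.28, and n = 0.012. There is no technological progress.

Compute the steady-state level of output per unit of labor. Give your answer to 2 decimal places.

At the steady state, Δk = 0, so s·k^α = (n + δ)·k.
Dividing both sides by k: k^(1−α) = s / (n + δ).
k^0.64 = 0.28 / (0.012 + 0.111) = 0.28 / 0.123 = 2.2764
k* = 2.2764^(1/0.64) ≈ 3.6158
y* = (k*)^α = 3.6158^0.36 ≈ 1.5884

y* = 1.59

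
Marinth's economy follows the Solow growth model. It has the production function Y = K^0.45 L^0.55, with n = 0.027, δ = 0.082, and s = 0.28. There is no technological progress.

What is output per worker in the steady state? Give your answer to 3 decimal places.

y* ≈ 2.164

At the steady state, Δk = 0, so s·k^α = (n + δ)·k.
Dividing both sides by k: k^(1−α) = s / (n + δ).
k^0.55 = 0.28 / (0.027 + 0.082) = 0.28 / 0.109 = 2.5688
k* = 2.5688^(1/0.55) ≈ 5.5586
y* = (k*)^α = 5.5586^0.45 ≈ 2.1639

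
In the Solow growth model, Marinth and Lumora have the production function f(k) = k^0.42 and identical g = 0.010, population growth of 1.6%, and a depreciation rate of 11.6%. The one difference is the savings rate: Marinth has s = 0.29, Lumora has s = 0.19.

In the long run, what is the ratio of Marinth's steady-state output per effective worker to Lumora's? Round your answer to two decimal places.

Steady-state y* = [s/(n + g + δ)]^(α/(1−α)), so the ratio is [ (s_M/(n + g + δ)_M) / (s_L/(n + g + δ)_L) ]^0.7241.
s_M/(n + g + δ)_M = 0.29/0.142 = 2.0423; s_L/(n + g + δ)_L = 0.19/0.142 = 1.3380.
Ratio = (2.0423/1.3380)^0.7241 = 1.5264^0.7241 ≈ 1.3583

ratio ≈ 1.36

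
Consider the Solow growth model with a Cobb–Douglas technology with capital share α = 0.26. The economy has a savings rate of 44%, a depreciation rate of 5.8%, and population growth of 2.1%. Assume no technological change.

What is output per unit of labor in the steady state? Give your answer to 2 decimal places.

At the steady state, Δk = 0, so s·k^α = (n + δ)·k.
Rearranging, k^(1−α) = s / (n + δ).
k^0.74 = 0.44 / (0.021 + 0.058) = 0.44 / 0.079 = 5.5696
k* = 5.5696^(1/0.74) ≈ 10.1829
y* = (k*)^α = 10.1829^0.26 ≈ 1.8283

y* = 1.83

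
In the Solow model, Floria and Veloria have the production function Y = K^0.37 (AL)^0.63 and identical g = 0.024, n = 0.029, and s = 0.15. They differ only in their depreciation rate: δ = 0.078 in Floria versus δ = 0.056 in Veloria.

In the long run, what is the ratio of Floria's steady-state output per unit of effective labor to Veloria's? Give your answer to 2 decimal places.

y*_F / y*_V ≈ 0.90

Steady-state y* = [s/(n + g + δ)]^(α/(1−α)), so the ratio is [ (s_F/(n + g + δ)_F) / (s_V/(n + g + δ)_V) ]^0.5873.
s_F/(n + g + δ)_F = 0.15/0.131 = 1.1450; s_V/(n + g + δ)_V = 0.15/0.109 = 1.3761.
Ratio = (1.1450/1.3761)^0.5873 = 0.8321^0.5873 ≈ 0.8977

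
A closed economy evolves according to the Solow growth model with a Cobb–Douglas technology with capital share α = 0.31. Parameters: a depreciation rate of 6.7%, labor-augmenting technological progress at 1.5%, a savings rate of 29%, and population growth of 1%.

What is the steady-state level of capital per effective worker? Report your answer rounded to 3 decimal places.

In steady state, investment equals break-even investment: s·k^α = (n + g + δ)·k.
Rearranging, k^(1−α) = s / (n + g + δ).
k^0.69 = 0.29 / (0.010 + 0.015 + 0.067) = 0.29 / 0.092 = 3.1522
k* = 3.1522^(1/0.69) ≈ 5.2799

k* = 5.280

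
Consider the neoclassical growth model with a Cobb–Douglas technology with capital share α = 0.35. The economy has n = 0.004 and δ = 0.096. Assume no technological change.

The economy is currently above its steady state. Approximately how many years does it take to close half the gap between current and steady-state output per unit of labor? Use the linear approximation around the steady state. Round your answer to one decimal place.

Near the steady state the convergence rate is λ = (1 − α)(n + δ).
λ = (1 − 0.35) × 0.100 = 0.65 × 0.100 = 0.0650
Half-life = ln 2 / λ = 0.6931 / 0.0650 ≈ 10.66 years

about 10.7 years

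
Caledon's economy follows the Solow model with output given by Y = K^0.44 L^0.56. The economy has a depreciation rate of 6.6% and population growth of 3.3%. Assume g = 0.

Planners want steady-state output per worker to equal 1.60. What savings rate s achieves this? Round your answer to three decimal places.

s ≈ 0.180

At the steady state, Δk = 0, so s·k^α = (n + δ)·k.
Since y* = [s/(n + δ)]^(α/(1−α)), we have s/(n + δ) = (y*)^((1−α)/α) = 1.60^1.2727 = 1.8188.
Therefore s = 1.8188 × (n + δ) = 1.8188 × 0.099 = 0.1801.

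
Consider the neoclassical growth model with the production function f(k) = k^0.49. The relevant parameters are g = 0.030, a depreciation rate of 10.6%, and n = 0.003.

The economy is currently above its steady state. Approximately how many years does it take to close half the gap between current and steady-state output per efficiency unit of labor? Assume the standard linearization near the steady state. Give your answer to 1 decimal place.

Near the steady state the convergence rate is λ = (1 − α)(n + g + δ).
λ = (1 − 0.49) × 0.139 = 0.51 × 0.139 = 0.07089
Half-life = ln 2 / λ = 0.6931 / 0.07089 ≈ 9.78 years

t_½ ≈ 9.8 years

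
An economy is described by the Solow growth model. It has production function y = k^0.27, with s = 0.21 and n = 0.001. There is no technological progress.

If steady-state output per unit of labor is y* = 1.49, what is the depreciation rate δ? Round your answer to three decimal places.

δ ≈ 0.070

At the steady state, Δk = 0, so s·k^α = (n + δ)·k.
Since y* = [s/(n + δ)]^(α/(1−α)), we have s/(n + δ) = (y*)^((1−α)/α) = 1.49^2.7037 = 2.9393.
Therefore n + δ = s / 2.9393 = 0.21 / 2.9393 = 0.0714, so δ = 0.0714 − 0.001 = 0.0704.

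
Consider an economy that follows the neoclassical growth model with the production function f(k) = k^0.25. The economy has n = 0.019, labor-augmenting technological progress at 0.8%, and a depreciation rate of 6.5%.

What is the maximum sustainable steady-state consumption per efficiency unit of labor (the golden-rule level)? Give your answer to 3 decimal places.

At the golden rule, f'(k) = n + g + δ, so α·k^(α−1) = n + g + δ and k_gold = (α/(n + g + δ))^(1/(1−α)).
k_gold = (0.25/0.092)^(1/0.75) = 2.7174^1.3333 ≈ 3.7919
c_gold = f(k_gold) − (n + g + δ)·k_gold = 1.3954 − 0.092×3.7919 ≈ 1.0465

c_gold ≈ 1.047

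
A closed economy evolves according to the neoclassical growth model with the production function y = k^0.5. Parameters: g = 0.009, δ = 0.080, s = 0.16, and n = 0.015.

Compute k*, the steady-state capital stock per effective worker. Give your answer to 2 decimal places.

In steady state, investment equals break-even investment: s·k^α = (n + g + δ)·k.
Dividing both sides by k: k^(1−α) = s / (n + g + δ).
k^0.5 = 0.16 / (0.015 + 0.009 + 0.080) = 0.16 / 0.104 = 1.5385
k* = 1.5385^(1/0.5) ≈ 2.3670

k* = 2.37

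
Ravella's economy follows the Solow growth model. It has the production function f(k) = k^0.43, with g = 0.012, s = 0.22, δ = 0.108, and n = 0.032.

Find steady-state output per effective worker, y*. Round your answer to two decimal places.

y* ≈ 1.32

In steady state, investment equals break-even investment: s·k^α = (n + g + δ)·k.
Rearranging, k^(1−α) = s / (n + g + δ).
k^0.57 = 0.22 / (0.032 + 0.012 + 0.108) = 0.22 / 0.152 = 1.4474
k* = 1.4474^(1/0.57) ≈ 1.9131
y* = (k*)^α = 1.9131^0.43 ≈ 1.3217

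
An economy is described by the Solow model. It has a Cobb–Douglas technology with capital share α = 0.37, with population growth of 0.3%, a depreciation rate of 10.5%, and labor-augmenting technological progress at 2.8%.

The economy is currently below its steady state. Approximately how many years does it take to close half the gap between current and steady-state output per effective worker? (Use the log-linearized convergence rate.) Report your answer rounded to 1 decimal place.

Near the steady state the convergence rate is λ = (1 − α)(n + g + δ).
λ = (1 − 0.37) × 0.136 = 0.63 × 0.136 = 0.08568
Half-life = ln 2 / λ = 0.6931 / 0.08568 ≈ 8.09 years

half-life ≈ 8.1 years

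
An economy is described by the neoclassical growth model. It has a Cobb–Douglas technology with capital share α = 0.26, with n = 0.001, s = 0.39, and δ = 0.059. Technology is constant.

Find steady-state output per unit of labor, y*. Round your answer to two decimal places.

y* = 1.93

In steady state, investment equals break-even investment: s·k^α = (n + δ)·k.
Rearranging, k^(1−α) = s / (n + δ).
k^0.74 = 0.39 / (0.001 + 0.059) = 0.39 / 0.060 = 6.5000
k* = 6.5000^(1/0.74) ≈ 12.5468
y* = (k*)^α = 12.5468^0.26 ≈ 1.9303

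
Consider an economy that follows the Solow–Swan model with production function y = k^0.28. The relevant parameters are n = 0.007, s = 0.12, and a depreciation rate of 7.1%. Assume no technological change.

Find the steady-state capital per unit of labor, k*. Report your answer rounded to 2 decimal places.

At the steady state, Δk = 0, so s·k^α = (n + δ)·k.
Dividing both sides by k: k^(1−α) = s / (n + δ).
k^0.72 = 0.12 / (0.007 + 0.071) = 0.12 / 0.078 = 1.5385
k* = 1.5385^(1/0.72) ≈ 1.8191

k* ≈ 1.82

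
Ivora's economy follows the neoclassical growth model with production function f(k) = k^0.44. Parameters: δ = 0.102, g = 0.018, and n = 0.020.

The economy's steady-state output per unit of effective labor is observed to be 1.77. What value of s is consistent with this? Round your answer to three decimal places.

At the steady state, Δk = 0, so s·k^α = (n + g + δ)·k.
Since y* = [s/(n + g + δ)]^(α/(1−α)), we have s/(n + g + δ) = (y*)^((1−α)/α) = 1.77^1.2727 = 2.0682.
Therefore s = 2.0682 × (n + g + δ) = 2.0682 × 0.140 = 0.2895.

s ≈ 0.290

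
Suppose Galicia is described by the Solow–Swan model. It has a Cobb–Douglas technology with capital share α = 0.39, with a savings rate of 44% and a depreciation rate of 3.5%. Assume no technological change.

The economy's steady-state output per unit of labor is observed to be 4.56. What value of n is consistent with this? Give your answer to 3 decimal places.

n ≈ 0.006

At the steady state, Δk = 0, so s·k^α = (n + δ)·k.
Since y* = [s/(n + δ)]^(α/(1−α)), we have s/(n + δ) = (y*)^((1−α)/α) = 4.56^1.5641 = 10.7322.
Therefore n + δ = s / 10.7322 = 0.44 / 10.7322 = 0.0410, so n = 0.0410 − 0.035 = 0.0060.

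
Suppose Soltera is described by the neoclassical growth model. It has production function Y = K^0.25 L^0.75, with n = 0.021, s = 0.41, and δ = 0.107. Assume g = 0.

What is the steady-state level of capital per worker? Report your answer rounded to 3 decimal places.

Steady state requires s·f(k) = (n + δ)·k, i.e. s·k^α = (n + δ)·k.
Rearranging, k^(1−α) = s / (n + δ).
k^0.75 = 0.41 / (0.021 + 0.107) = 0.41 / 0.128 = 3.2031
k* = 3.2031^(1/0.75) ≈ 4.7217

k* = 4.722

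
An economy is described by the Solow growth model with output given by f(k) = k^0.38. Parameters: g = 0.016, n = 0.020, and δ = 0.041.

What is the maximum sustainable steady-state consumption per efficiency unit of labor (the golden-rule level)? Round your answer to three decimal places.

At the golden rule, f'(k) = n + g + δ, so α·k^(α−1) = n + g + δ and k_gold = (α/(n + g + δ))^(1/(1−α)).
k_gold = (0.38/0.077)^(1/0.62) = 4.9351^1.6129 ≈ 13.1286
c_gold = f(k_gold) − (n + g + δ)·k_gold = 2.6603 − 0.077×13.1286 ≈ 1.6494

c_gold ≈ 1.649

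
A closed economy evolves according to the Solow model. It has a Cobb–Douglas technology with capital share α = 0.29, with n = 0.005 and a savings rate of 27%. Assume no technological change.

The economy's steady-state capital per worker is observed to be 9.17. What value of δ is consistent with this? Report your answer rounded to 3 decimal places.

At the steady state, Δk = 0, so s·k^α = (n + δ)·k.
So s / (n + δ) = (k*)^(1−α) = 9.17^0.71 = 4.8226.
Therefore n + δ = s / 4.8226 = 0.27 / 4.8226 = 0.0560, so δ = 0.0560 − 0.005 = 0.0510.

δ ≈ 0.051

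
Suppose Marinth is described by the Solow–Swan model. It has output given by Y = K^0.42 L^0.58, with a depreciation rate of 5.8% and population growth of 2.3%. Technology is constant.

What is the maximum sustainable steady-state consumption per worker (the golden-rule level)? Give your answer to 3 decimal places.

c_gold ≈ 1.910

At the golden rule, f'(k) = n + δ, so α·k^(α−1) = n + δ and k_gold = (α/(n + δ))^(1/(1−α)).
k_gold = (0.42/0.081)^(1/0.58) = 5.1852^1.7241 ≈ 17.0737
c_gold = f(k_gold) − (n + δ)·k_gold = 3.2929 − 0.081×17.0737 ≈ 1.9099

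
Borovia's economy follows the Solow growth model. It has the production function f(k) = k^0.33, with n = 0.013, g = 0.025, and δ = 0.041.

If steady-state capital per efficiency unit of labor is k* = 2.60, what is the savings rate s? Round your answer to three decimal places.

Steady state requires s·f(k) = (n + g + δ)·k, i.e. s·k^α = (n + g + δ)·k.
So s / (n + g + δ) = (k*)^(1−α) = 2.60^0.67 = 1.8968.
Therefore s = 1.8968 × (n + g + δ) = 1.8968 × 0.079 = 0.1498.

s ≈ 0.150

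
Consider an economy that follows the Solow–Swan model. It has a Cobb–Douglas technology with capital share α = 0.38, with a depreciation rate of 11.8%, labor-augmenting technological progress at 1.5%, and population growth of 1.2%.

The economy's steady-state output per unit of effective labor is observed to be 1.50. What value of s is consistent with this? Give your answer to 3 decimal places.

s ≈ 0.281

Steady state requires s·f(k) = (n + g + δ)·k, i.e. s·k^α = (n + g + δ)·k.
Since y* = [s/(n + g + δ)]^(α/(1−α)), we have s/(n + g + δ) = (y*)^((1−α)/α) = 1.50^1.6316 = 1.9378.
Therefore s = 1.9378 × (n + g + δ) = 1.9378 × 0.145 = 0.2810.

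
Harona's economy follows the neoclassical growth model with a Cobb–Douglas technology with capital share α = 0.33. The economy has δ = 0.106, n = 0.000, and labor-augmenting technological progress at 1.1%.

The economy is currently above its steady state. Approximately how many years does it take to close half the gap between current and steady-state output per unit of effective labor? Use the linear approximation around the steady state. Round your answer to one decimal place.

Near the steady state the convergence rate is λ = (1 − α)(n + g + δ).
λ = (1 − 0.33) × 0.117 = 0.67 × 0.117 = 0.07839
Half-life = ln 2 / λ = 0.6931 / 0.07839 ≈ 8.84 years

t_½ ≈ 8.8 years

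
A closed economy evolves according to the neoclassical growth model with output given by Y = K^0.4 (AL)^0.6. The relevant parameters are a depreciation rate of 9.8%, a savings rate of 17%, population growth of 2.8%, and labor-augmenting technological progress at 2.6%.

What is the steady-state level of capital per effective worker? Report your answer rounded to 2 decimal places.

Steady state requires s·f(k) = (n + g + δ)·k, i.e. s·k^α = (n + g + δ)·k.
Rearranging, k^(1−α) = s / (n + g + δ).
k^0.6 = 0.17 / (0.028 + 0.026 + 0.098) = 0.17 / 0.152 = 1.1184
k* = 1.1184^(1/0.6) ≈ 1.2050

k* ≈ 1.21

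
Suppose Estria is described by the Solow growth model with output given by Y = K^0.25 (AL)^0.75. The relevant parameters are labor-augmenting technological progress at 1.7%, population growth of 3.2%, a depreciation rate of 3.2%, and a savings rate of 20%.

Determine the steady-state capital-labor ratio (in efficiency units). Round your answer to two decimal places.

k* ≈ 3.34

At the steady state, Δk = 0, so s·k^α = (n + g + δ)·k.
Dividing both sides by k: k^(1−α) = s / (n + g + δ).
k^0.75 = 0.20 / (0.032 + 0.017 + 0.032) = 0.20 / 0.081 = 2.4691
k* = 2.4691^(1/0.75) ≈ 3.3372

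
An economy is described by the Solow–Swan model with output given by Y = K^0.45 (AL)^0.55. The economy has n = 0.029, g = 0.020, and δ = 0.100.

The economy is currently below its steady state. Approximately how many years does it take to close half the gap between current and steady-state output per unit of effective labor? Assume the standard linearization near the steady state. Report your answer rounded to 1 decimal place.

Near the steady state the convergence rate is λ = (1 − α)(n + g + δ).
λ = (1 − 0.45) × 0.149 = 0.55 × 0.149 = 0.08195
Half-life = ln 2 / λ = 0.6931 / 0.08195 ≈ 8.46 years

t_½ ≈ 8.5 years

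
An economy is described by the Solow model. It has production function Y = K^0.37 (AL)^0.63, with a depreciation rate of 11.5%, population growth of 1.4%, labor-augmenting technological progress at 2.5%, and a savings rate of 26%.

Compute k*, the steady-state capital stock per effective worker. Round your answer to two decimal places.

In steady state, investment equals break-even investment: s·k^α = (n + g + δ)·k.
Rearranging, k^(1−α) = s / (n + g + δ).
k^0.63 = 0.26 / (0.014 + 0.025 + 0.115) = 0.26 / 0.154 = 1.6883
k* = 1.6883^(1/0.63) ≈ 2.2963

k* ≈ 2.30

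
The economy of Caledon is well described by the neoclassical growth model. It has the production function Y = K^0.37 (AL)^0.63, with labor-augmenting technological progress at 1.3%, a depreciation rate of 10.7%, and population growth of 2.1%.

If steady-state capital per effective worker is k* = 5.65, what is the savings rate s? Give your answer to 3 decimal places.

At the steady state, Δk = 0, so s·k^α = (n + g + δ)·k.
So s / (n + g + δ) = (k*)^(1−α) = 5.65^0.63 = 2.9771.
Therefore s = 2.9771 × (n + g + δ) = 2.9771 × 0.141 = 0.4198.

s ≈ 0.420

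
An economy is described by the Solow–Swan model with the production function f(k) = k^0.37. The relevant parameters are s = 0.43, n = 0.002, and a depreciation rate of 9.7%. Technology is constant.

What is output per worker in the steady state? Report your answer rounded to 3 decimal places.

Steady state requires s·f(k) = (n + δ)·k, i.e. s·k^α = (n + δ)·k.
Rearranging, k^(1−α) = s / (n + δ).
k^0.63 = 0.43 / (0.002 + 0.097) = 0.43 / 0.099 = 4.3434
k* = 4.3434^(1/0.63) ≈ 10.2903
y* = (k*)^α = 10.2903^0.37 ≈ 2.3692

y* = 2.369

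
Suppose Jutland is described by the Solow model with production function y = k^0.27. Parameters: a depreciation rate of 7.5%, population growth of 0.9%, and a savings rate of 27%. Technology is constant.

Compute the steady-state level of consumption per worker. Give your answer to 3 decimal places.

In steady state, investment equals break-even investment: s·k^α = (n + δ)·k.
Rearranging, k^(1−α) = s / (n + δ).
k^0.73 = 0.27 / (0.009 + 0.075) = 0.27 / 0.084 = 3.2143
k* = 3.2143^(1/0.73) ≈ 4.9504
y* = (k*)^α = 4.9504^0.27 ≈ 1.5401
c* = (1 − s)·y* = (1 − 0.27) × 1.5401 ≈ 1.1243

c* ≈ 1.124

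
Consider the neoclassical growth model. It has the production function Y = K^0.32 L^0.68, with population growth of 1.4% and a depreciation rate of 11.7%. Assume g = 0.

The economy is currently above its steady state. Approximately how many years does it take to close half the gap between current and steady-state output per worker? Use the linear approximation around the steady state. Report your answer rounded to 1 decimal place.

Near the steady state the convergence rate is λ = (1 − α)(n + δ).
λ = (1 − 0.32) × 0.131 = 0.68 × 0.131 = 0.08908
Half-life = ln 2 / λ = 0.6931 / 0.08908 ≈ 7.78 years

half-life ≈ 7.8 years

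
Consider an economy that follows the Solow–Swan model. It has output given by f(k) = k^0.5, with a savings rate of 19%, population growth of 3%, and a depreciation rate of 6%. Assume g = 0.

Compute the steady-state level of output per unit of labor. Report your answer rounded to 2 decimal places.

y* = 2.11

Steady state requires s·f(k) = (n + δ)·k, i.e. s·k^α = (n + δ)·k.
Rearranging, k^(1−α) = s / (n + δ).
k^0.5 = 0.19 / (0.030 + 0.060) = 0.19 / 0.090 = 2.1111
k* = 2.1111^(1/0.5) ≈ 4.4567
y* = (k*)^α = 4.4567^0.5 ≈ 2.1111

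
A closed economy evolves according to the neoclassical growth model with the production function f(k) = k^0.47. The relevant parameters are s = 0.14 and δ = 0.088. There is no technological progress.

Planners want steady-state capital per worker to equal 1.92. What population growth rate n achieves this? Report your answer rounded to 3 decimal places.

n ≈ 0.011

At the steady state, Δk = 0, so s·k^α = (n + δ)·k.
So s / (n + δ) = (k*)^(1−α) = 1.92^0.53 = 1.4130.
Therefore n + δ = s / 1.4130 = 0.14 / 1.4130 = 0.0991, so n = 0.0991 − 0.088 = 0.0111.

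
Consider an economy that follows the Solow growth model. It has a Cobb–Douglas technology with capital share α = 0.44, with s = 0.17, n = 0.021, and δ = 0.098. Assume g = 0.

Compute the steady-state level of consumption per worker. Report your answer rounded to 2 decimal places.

In steady state, investment equals break-even investment: s·k^α = (n + δ)·k.
Rearranging, k^(1−α) = s / (n + δ).
k^0.56 = 0.17 / (0.021 + 0.098) = 0.17 / 0.119 = 1.4286
k* = 1.4286^(1/0.56) ≈ 1.8907
y* = (k*)^α = 1.8907^0.44 ≈ 1.3235
c* = (1 − s)·y* = (1 − 0.17) × 1.3235 ≈ 1.0985

c* ≈ 1.10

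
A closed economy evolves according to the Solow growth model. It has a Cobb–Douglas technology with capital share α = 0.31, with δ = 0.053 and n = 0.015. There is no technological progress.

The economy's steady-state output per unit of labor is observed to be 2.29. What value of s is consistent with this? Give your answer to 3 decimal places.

In steady state, investment equals break-even investment: s·k^α = (n + δ)·k.
Since y* = [s/(n + δ)]^(α/(1−α)), we have s/(n + δ) = (y*)^((1−α)/α) = 2.29^2.2258 = 6.3230.
Therefore s = 6.3230 × (n + δ) = 6.3230 × 0.068 = 0.4300.

s ≈ 0.430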